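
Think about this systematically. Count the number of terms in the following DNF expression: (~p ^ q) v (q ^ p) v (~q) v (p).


A DNF formula is a disjunction of terms (conjunctions).
Terms are separated by v.
Counting the disjuncts: 4 terms.

4


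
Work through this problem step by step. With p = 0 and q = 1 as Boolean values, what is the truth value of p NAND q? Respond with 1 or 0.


p = 0, q = 1
Operation: p NAND q
Evaluate: 0 NAND 1 = 1

1


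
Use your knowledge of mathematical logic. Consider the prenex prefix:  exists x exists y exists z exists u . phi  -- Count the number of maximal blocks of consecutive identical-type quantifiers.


Quantifier-type sequence: E E E E  (A=forall, E=exists)
Group into maximal same-type runs:
  Ex4
Number of blocks = 1

1


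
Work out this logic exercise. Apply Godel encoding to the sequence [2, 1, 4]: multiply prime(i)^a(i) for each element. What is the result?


Encode each element as an exponent of the corresponding prime:
  2^2 = 4
  3^1 = 3
  5^4 = 625
Product = 4 * 3 * 625 = 7500

7500


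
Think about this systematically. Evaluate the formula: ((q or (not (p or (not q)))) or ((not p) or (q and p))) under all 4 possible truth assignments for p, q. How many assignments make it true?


Check all 4 assignments:
p=0, q=0: 1
p=0, q=1: 1
p=1, q=0: 0
p=1, q=1: 1
Count of True = 3

3


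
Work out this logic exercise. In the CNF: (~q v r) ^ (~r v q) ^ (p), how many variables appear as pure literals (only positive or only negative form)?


Check each variable for pure literal status:
p: pure positive
q: mixed (not pure)
r: mixed (not pure)
Pure literal count = 1

1


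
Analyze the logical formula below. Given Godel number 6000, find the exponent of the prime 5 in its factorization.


Factorize 6000 by dividing by 5 repeatedly.
Division steps: 5 divides 6000 exactly 3 time(s).
Exponent of 5 = 3

3


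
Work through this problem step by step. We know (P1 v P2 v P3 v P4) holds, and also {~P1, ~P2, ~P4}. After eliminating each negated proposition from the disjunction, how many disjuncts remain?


Original disjuncts (4): P1, P2, P3, P4
Negated (eliminate): ~P1, ~P2, ~P4
Remaining disjuncts: P3
Count = 4 - 3 = 1

1


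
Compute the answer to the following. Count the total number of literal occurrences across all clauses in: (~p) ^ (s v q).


Counting literals in each clause:
Clause 1: 1 literal(s)
Clause 2: 2 literal(s)
Total = 3

3


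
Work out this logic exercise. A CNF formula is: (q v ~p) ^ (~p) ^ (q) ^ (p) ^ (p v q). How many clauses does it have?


A CNF formula is a conjunction of clauses.
Clauses are separated by ^.
Counting the conjuncts: 5 clauses.

5


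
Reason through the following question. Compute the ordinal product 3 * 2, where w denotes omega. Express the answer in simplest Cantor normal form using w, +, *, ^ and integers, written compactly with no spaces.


Compute 3 * 2.
Ordinal * is associative and left-distributive over +, but NOT commutative; for finite n>1, n*w = w but w*n stays w*n.
Both finite; ordinal * agrees with natural *: 3 * 2 = 6.
Result = 6

6


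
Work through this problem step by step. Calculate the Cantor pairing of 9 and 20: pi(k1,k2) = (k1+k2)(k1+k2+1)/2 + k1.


k1 + k2 = 29
(k1+k2)(k1+k2+1)/2 = 29 * 30 / 2 = 435
pi = 435 + 9 = 444

444


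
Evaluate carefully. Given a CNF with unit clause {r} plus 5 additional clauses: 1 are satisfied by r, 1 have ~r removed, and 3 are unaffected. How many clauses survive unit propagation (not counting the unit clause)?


Satisfied (removed): 1
Shortened (remain): 1
Unchanged (remain): 3
Remaining = 1 + 3 = 4

4


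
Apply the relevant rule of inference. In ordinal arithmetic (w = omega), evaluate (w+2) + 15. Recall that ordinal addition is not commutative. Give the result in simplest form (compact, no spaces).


Compute (w+2) + 15.
Ordinal + is associative but NOT commutative; for finite n>0, n + w = w but w + n stays w+n.
By associativity: (w+2) + 15 = w + (2+15) = w+17.
Result = w+17

w+17


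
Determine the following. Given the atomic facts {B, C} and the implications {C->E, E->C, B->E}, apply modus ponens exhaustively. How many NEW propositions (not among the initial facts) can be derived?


Initial facts: {B, C}
Apply modus ponens to closure:
  C and C->E  =>  E
Final known: {B, C, E}
New propositions: {E}
Count = 1

1


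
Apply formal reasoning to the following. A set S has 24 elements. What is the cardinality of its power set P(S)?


The power set of a set with n elements has 2^n elements.
|P(S)| = 2^24 = 16777216

16777216


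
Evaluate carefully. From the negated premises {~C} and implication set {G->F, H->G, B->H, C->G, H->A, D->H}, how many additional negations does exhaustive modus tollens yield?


Initial negated facts: {~C}
Apply modus tollens to closure:
  (no implication fires)
Final negated: {~C}
New negations: {(none)}
Count = 0

0


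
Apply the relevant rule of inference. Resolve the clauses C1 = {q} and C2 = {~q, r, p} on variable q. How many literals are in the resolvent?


Remove q from C1 and ~q from C2.
C1 remainder: {}
C2 remainder: {r, p}
Union (resolvent): {p, r}
Resolvent has 2 literal(s).

2


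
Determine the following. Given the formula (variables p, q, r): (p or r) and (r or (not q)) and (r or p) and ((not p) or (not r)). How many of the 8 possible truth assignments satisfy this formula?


Evaluate all 8 assignments for p, q, r:
p=0, q=0, r=0: 0
p=0, q=0, r=1: 1
p=0, q=1, r=0: 0
p=0, q=1, r=1: 1
p=1, q=0, r=0: 1
p=1, q=0, r=1: 0
p=1, q=1, r=0: 0
p=1, q=1, r=1: 0
Satisfying count = 3

3


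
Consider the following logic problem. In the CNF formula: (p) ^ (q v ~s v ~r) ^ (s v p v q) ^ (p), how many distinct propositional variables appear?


Identify each variable that appears in the formula.
Variables found: p, q, r, s
Count = 4

4


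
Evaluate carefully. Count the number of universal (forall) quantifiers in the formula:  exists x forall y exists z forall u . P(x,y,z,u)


Quantifier prefix: exists x forall y exists z forall u
Mark each quantifier type:
  E U E U
Universal count = 2, Existential count = 2
Asked for universal (forall) quantifiers: 2

2


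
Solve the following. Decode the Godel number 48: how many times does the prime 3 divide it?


Factorize 48 by dividing by 3 repeatedly.
Division steps: 3 divides 48 exactly 1 time(s).
Exponent of 3 = 1

1


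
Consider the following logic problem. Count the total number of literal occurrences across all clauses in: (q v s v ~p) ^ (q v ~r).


Counting literals in each clause:
Clause 1: 3 literal(s)
Clause 2: 2 literal(s)
Total = 5

5


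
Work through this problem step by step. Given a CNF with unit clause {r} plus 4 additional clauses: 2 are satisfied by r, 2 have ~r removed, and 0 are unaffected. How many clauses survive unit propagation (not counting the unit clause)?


Satisfied (removed): 2
Shortened (remain): 2
Unchanged (remain): 0
Remaining = 2 + 0 = 2

2


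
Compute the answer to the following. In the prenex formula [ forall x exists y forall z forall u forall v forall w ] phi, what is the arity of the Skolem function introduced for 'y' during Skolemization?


Quantifier prefix: forall x exists y forall z forall u forall v forall w
'y' is existentially quantified at position 2.
Universal variables preceding it: x
Skolem function arity = 1

1


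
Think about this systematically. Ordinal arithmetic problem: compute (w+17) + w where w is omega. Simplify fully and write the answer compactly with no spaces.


Compute (w+17) + w.
Ordinal + is associative but NOT commutative; for finite n>0, n + w = w but w + n stays w+n.
(w+17) + w = w + (17+w) = w + w = w*2 (the finite tail 17 is absorbed by the right w).
Result = w*2

w*2


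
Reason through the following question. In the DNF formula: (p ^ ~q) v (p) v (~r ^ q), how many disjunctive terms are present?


A DNF formula is a disjunction of terms (conjunctions).
Terms are separated by v.
Counting the disjuncts: 3 terms.

3


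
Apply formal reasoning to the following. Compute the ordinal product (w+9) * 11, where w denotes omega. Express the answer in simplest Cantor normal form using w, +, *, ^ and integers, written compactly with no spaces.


Compute (w+9) * 11.
Ordinal * is associative and left-distributive over +, but NOT commutative; for finite n>1, n*w = w but w*n stays w*n.
(w+9) * 11 = (w+9) repeated 11 times. Each intermediate +9 is absorbed by the following w; only the last survives: w*11+9.
Result = w*11+9

w*11+9


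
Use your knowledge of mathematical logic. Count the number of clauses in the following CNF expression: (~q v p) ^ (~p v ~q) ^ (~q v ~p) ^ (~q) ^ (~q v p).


A CNF formula is a conjunction of clauses.
Clauses are separated by ^.
Counting the conjuncts: 5 clauses.

5


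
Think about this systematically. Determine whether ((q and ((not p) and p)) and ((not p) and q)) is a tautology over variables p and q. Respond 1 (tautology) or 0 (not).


Check all 4 assignments:
p=0, q=0: 0
p=0, q=1: 0
p=1, q=0: 0
p=1, q=1: 0
Satisfying count = 0/4.
Tautology iff count = 4: no.

0


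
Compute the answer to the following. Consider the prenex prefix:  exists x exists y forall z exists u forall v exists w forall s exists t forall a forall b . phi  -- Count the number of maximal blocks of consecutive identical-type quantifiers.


Quantifier-type sequence: E E A E A E A E A A  (A=forall, E=exists)
Group into maximal same-type runs:
  Ex2 | Ax1 | Ex1 | Ax1 | Ex1 | Ax1 | Ex1 | Ax2
Number of blocks = 8

8


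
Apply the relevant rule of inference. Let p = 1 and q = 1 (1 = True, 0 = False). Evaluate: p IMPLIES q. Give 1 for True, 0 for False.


p = 1, q = 1
Operation: p IMPLIES q
Evaluate: 1 IMPLIES 1 = 1

1


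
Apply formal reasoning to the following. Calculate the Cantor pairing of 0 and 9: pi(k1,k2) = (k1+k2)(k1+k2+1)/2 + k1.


k1 + k2 = 9
(k1+k2)(k1+k2+1)/2 = 9 * 10 / 2 = 45
pi = 45 + 0 = 45

45


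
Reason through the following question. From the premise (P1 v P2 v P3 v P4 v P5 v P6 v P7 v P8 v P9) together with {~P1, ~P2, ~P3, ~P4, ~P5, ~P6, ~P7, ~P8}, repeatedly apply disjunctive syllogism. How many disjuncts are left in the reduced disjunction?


Original disjuncts (9): P1, P2, P3, P4, P5, P6, P7, P8, P9
Negated (eliminate): ~P1, ~P2, ~P3, ~P4, ~P5, ~P6, ~P7, ~P8
Remaining disjuncts: P9
Count = 9 - 8 = 1

1


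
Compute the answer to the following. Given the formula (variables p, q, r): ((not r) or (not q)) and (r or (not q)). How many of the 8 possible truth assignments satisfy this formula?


Evaluate all 8 assignments for p, q, r:
p=0, q=0, r=0: 1
p=0, q=0, r=1: 1
p=0, q=1, r=0: 0
p=0, q=1, r=1: 0
p=1, q=0, r=0: 1
p=1, q=0, r=1: 1
p=1, q=1, r=0: 0
p=1, q=1, r=1: 0
Satisfying count = 4

4


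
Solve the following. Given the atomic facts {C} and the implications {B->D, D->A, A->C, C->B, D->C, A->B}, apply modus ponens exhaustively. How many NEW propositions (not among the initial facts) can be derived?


Initial facts: {C}
Apply modus ponens to closure:
  C and C->B  =>  B
  B and B->D  =>  D
  D and D->A  =>  A
Final known: {A, B, C, D}
New propositions: {A, B, D}
Count = 3

3


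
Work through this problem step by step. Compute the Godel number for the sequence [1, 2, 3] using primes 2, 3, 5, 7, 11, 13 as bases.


Encode each element as an exponent of the corresponding prime:
  2^1 = 2
  3^2 = 9
  5^3 = 125
Product = 2 * 9 * 125 = 2250

2250


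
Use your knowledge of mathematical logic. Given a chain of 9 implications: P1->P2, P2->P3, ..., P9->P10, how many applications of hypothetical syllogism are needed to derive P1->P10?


With 9 implications in a chain connecting 10 propositions:
P1->P2, P2->P3, ..., P9->P10
Steps needed = (number of implications) - 1 = 9 - 1 = 8

8


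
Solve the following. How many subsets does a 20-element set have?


The power set of a set with n elements has 2^n elements.
|P(S)| = 2^20 = 1048576

1048576


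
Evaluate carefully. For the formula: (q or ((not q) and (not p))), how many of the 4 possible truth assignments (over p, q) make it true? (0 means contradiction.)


Check all 4 assignments:
p=0, q=0: 1
p=0, q=1: 1
p=1, q=0: 0
p=1, q=1: 1
Count of True = 3

3


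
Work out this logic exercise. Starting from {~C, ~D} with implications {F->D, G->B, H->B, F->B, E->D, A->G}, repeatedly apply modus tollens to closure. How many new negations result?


Initial negated facts: {~C, ~D}
Apply modus tollens to closure:
  ~D and F->D  =>  ~F
  ~D and E->D  =>  ~E
Final negated: {~C, ~D, ~E, ~F}
New negations: {~E, ~F}
Count = 2

2


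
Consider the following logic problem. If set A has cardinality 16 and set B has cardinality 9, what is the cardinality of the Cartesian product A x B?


The Cartesian product A x B contains all ordered pairs (a, b).
|A x B| = |A| * |B| = 16 * 9 = 144

144


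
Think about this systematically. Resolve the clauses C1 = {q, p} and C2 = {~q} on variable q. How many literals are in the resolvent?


Remove q from C1 and ~q from C2.
C1 remainder: {p}
C2 remainder: {}
Union (resolvent): {p}
Resolvent has 1 literal(s).

1


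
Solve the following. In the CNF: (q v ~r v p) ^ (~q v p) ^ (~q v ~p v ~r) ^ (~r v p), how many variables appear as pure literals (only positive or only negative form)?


Check each variable for pure literal status:
p: mixed (not pure)
q: mixed (not pure)
r: pure negative
Pure literal count = 1

1


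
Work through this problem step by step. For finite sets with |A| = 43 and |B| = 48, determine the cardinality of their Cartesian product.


The Cartesian product A x B contains all ordered pairs (a, b).
|A x B| = |A| * |B| = 43 * 48 = 2064

2064


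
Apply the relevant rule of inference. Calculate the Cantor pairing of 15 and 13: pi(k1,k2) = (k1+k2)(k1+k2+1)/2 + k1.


k1 + k2 = 28
(k1+k2)(k1+k2+1)/2 = 28 * 29 / 2 = 406
pi = 406 + 15 = 421

421


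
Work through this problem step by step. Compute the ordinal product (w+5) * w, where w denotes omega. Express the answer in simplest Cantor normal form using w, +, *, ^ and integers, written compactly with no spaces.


Compute (w+5) * w.
Ordinal * is associative and left-distributive over +, but NOT commutative; for finite n>1, n*w = w but w*n stays w*n.
(w+5) * w = sup{(w+5)*k : k<w} = sup{w*k+5} = w^2 (the +5 tail is absorbed in the limit).
Result = w^2

w^2


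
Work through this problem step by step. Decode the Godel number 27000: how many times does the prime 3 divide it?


Factorize 27000 by dividing by 3 repeatedly.
Division steps: 3 divides 27000 exactly 3 time(s).
Exponent of 3 = 3

3


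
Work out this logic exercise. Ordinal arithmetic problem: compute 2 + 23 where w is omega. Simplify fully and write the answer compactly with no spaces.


Compute 2 + 23.
Ordinal + is associative but NOT commutative; for finite n>0, n + w = w but w + n stays w+n.
Both operands finite; ordinal + agrees with natural +: 2 + 23 = 25.
Result = 25

25


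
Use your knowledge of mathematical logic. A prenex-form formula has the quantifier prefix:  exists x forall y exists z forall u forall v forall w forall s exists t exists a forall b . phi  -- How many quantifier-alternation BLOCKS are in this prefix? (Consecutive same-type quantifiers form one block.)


Quantifier-type sequence: E A E A A A A E E A  (A=forall, E=exists)
Group into maximal same-type runs:
  Ex1 | Ax1 | Ex1 | Ax4 | Ex2 | Ax1
Number of blocks = 6

6


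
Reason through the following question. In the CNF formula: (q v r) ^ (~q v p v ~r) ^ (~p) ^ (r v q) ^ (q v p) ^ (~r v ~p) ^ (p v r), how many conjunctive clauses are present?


A CNF formula is a conjunction of clauses.
Clauses are separated by ^.
Counting the conjuncts: 7 clauses.

7


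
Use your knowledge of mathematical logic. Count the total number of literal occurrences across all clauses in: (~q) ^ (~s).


Counting literals in each clause:
Clause 1: 1 literal(s)
Clause 2: 1 literal(s)
Total = 2

2


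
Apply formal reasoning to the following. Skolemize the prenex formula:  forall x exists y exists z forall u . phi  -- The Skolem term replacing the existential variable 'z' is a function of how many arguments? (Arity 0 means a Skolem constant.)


Quantifier prefix: forall x exists y exists z forall u
'z' is existentially quantified at position 3.
Universal variables preceding it: x
Skolem function arity = 1

1


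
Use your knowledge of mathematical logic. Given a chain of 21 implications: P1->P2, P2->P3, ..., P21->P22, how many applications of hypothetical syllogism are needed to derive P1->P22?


With 21 implications in a chain connecting 22 propositions:
P1->P2, P2->P3, ..., P21->P22
Steps needed = (number of implications) - 1 = 21 - 1 = 20

20


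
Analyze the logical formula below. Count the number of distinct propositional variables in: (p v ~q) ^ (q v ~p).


Identify each variable that appears in the formula.
Variables found: p, q
Count = 2

2


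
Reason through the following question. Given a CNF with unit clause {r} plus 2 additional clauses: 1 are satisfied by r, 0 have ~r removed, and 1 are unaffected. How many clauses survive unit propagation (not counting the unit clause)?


Satisfied (removed): 1
Shortened (remain): 0
Unchanged (remain): 1
Remaining = 0 + 1 = 1

1


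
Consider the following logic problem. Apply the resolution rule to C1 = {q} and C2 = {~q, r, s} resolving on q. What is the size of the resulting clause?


Remove q from C1 and ~q from C2.
C1 remainder: {}
C2 remainder: {r, s}
Union (resolvent): {r, s}
Resolvent has 2 literal(s).

2


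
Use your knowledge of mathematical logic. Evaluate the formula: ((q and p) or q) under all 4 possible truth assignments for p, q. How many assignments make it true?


Check all 4 assignments:
p=0, q=0: 0
p=0, q=1: 1
p=1, q=0: 0
p=1, q=1: 1
Count of True = 2

2


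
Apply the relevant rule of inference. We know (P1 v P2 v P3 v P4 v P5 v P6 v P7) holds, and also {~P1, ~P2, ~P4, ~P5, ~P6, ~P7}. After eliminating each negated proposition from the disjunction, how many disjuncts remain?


Original disjuncts (7): P1, P2, P3, P4, P5, P6, P7
Negated (eliminate): ~P1, ~P2, ~P4, ~P5, ~P6, ~P7
Remaining disjuncts: P3
Count = 7 - 6 = 1

1


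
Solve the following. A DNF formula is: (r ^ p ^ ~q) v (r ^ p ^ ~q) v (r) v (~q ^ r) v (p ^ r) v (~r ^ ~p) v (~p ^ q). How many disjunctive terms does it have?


A DNF formula is a disjunction of terms (conjunctions).
Terms are separated by v.
Counting the disjuncts: 7 terms.

7


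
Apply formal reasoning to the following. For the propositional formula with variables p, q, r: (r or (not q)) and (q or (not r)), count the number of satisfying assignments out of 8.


Evaluate all 8 assignments for p, q, r:
p=0, q=0, r=0: 1
p=0, q=0, r=1: 0
p=0, q=1, r=0: 0
p=0, q=1, r=1: 1
p=1, q=0, r=0: 1
p=1, q=0, r=1: 0
p=1, q=1, r=0: 0
p=1, q=1, r=1: 1
Satisfying count = 4

4


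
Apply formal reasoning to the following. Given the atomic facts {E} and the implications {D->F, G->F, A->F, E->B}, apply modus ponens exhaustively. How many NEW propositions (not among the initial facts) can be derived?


Initial facts: {E}
Apply modus ponens to closure:
  E and E->B  =>  B
Final known: {B, E}
New propositions: {B}
Count = 1

1


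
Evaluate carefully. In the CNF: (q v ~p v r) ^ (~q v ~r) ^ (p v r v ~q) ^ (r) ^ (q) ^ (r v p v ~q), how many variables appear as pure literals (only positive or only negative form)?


Check each variable for pure literal status:
p: mixed (not pure)
q: mixed (not pure)
r: mixed (not pure)
Pure literal count = 0

0


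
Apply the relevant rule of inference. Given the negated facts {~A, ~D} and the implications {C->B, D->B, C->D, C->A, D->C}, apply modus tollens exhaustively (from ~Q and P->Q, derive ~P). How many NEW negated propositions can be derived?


Initial negated facts: {~A, ~D}
Apply modus tollens to closure:
  ~D and C->D  =>  ~C
Final negated: {~A, ~C, ~D}
New negations: {~C}
Count = 1

1


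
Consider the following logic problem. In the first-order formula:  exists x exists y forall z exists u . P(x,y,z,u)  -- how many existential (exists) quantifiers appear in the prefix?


Quantifier prefix: exists x exists y forall z exists u
Mark each quantifier type:
  E E U E
Universal count = 1, Existential count = 3
Asked for existential (exists) quantifiers: 3

3


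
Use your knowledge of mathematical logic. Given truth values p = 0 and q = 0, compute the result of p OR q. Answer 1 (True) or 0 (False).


p = 0, q = 0
Operation: p OR q
Evaluate: 0 OR 0 = 0

0


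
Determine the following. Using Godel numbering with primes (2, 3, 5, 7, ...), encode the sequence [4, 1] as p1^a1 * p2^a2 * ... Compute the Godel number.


Encode each element as an exponent of the corresponding prime:
  2^4 = 16
  3^1 = 3
Product = 16 * 3 = 48

48


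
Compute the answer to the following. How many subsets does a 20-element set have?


The power set of a set with n elements has 2^n elements.
|P(S)| = 2^20 = 1048576

1048576


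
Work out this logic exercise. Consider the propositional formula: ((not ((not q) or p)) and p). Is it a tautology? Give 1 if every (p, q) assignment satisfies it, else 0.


Check all 4 assignments:
p=0, q=0: 0
p=0, q=1: 0
p=1, q=0: 0
p=1, q=1: 0
Satisfying count = 0/4.
Tautology iff count = 4: no.

0


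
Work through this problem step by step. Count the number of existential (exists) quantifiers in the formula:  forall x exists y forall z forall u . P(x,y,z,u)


Quantifier prefix: forall x exists y forall z forall u
Mark each quantifier type:
  U E U U
Universal count = 3, Existential count = 1
Asked for existential (exists) quantifiers: 1

1


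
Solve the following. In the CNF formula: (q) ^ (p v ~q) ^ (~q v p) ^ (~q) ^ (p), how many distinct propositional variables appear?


Identify each variable that appears in the formula.
Variables found: p, q
Count = 2

2


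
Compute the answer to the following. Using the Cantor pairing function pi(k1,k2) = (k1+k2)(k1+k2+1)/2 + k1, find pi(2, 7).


k1 + k2 = 9
(k1+k2)(k1+k2+1)/2 = 9 * 10 / 2 = 45
pi = 45 + 2 = 47

47


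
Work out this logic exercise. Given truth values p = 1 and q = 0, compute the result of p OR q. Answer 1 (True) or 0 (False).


p = 1, q = 0
Operation: p OR q
Evaluate: 1 OR 0 = 1

1


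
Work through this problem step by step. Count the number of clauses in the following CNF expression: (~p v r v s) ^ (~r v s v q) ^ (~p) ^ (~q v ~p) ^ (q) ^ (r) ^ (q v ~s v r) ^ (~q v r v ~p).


A CNF formula is a conjunction of clauses.
Clauses are separated by ^.
Counting the conjuncts: 8 clauses.

8


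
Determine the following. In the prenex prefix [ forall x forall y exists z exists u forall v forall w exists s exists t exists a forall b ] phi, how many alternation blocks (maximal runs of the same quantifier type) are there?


Quantifier-type sequence: A A E E A A E E E A  (A=forall, E=exists)
Group into maximal same-type runs:
  Ax2 | Ex2 | Ax2 | Ex3 | Ax1
Number of blocks = 5

5


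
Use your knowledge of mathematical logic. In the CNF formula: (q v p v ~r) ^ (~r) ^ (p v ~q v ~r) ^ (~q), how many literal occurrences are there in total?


Counting literals in each clause:
Clause 1: 3 literal(s)
Clause 2: 1 literal(s)
Clause 3: 3 literal(s)
Clause 4: 1 literal(s)
Total = 8

8


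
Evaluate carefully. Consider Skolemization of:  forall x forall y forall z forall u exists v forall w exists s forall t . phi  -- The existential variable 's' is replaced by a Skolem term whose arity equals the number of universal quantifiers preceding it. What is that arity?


Quantifier prefix: forall x forall y forall z forall u exists v forall w exists s forall t
's' is existentially quantified at position 7.
Universal variables preceding it: x, y, z, u, w
Skolem function arity = 5

5


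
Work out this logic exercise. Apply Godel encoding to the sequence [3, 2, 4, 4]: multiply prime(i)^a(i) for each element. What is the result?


Encode each element as an exponent of the corresponding prime:
  2^3 = 8
  3^2 = 9
  5^4 = 625
  7^4 = 2401
Product = 8 * 9 * 625 * 2401 = 108045000

108045000


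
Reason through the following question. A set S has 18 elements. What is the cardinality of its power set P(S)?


The power set of a set with n elements has 2^n elements.
|P(S)| = 2^18 = 262144

262144


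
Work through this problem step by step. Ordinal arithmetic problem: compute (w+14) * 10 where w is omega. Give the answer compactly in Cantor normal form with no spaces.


Compute (w+14) * 10.
Ordinal * is associative and left-distributive over +, but NOT commutative; for finite n>1, n*w = w but w*n stays w*n.
(w+14) * 10 = (w+14) repeated 10 times. Each intermediate +14 is absorbed by the following w; only the last survives: w*10+14.
Result = w*10+14

w*10+14


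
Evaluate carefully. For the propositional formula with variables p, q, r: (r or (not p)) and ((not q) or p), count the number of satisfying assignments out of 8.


Evaluate all 8 assignments for p, q, r:
p=0, q=0, r=0: 1
p=0, q=0, r=1: 1
p=0, q=1, r=0: 0
p=0, q=1, r=1: 0
p=1, q=0, r=0: 0
p=1, q=0, r=1: 1
p=1, q=1, r=0: 0
p=1, q=1, r=1: 1
Satisfying count = 4

4


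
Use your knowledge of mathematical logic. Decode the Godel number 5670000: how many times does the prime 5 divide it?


Factorize 5670000 by dividing by 5 repeatedly.
Division steps: 5 divides 5670000 exactly 4 time(s).
Exponent of 5 = 4

4


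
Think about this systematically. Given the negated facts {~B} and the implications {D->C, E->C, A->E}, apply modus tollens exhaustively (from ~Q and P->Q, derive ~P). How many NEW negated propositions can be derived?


Initial negated facts: {~B}
Apply modus tollens to closure:
  (no implication fires)
Final negated: {~B}
New negations: {(none)}
Count = 0

0


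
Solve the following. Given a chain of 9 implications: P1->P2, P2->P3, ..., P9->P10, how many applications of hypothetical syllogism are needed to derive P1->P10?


With 9 implications in a chain connecting 10 propositions:
P1->P2, P2->P3, ..., P9->P10
Steps needed = (number of implications) - 1 = 9 - 1 = 8

8


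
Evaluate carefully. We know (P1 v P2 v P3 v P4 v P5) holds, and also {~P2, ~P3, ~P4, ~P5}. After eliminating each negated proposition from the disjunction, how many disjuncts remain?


Original disjuncts (5): P1, P2, P3, P4, P5
Negated (eliminate): ~P2, ~P3, ~P4, ~P5
Remaining disjuncts: P1
Count = 5 - 4 = 1

1


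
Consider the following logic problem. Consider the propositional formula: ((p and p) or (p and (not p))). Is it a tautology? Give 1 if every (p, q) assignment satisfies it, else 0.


Check all 4 assignments:
p=0, q=0: 0
p=0, q=1: 0
p=1, q=0: 1
p=1, q=1: 1
Satisfying count = 2/4.
Tautology iff count = 4: no.

0


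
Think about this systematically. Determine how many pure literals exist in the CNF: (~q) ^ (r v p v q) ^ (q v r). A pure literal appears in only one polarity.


Check each variable for pure literal status:
p: pure positive
q: mixed (not pure)
r: pure positive
Pure literal count = 2

2


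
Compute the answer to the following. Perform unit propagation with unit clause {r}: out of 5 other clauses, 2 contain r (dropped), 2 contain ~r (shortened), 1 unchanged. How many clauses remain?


Satisfied (removed): 2
Shortened (remain): 2
Unchanged (remain): 1
Remaining = 2 + 1 = 3

3


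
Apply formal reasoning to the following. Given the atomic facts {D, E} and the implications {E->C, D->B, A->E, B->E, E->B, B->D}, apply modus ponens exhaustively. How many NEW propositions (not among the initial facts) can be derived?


Initial facts: {D, E}
Apply modus ponens to closure:
  E and E->C  =>  C
  D and D->B  =>  B
Final known: {B, C, D, E}
New propositions: {B, C}
Count = 2

2


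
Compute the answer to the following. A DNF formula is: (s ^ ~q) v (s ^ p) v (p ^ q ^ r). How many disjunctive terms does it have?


A DNF formula is a disjunction of terms (conjunctions).
Terms are separated by v.
Counting the disjuncts: 3 terms.

3


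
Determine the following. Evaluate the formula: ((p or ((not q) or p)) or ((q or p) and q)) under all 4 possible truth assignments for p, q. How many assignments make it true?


Check all 4 assignments:
p=0, q=0: 1
p=0, q=1: 1
p=1, q=0: 1
p=1, q=1: 1
Count of True = 4

4


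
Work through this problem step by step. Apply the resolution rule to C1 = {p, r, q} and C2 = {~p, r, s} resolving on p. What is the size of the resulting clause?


Remove p from C1 and ~p from C2.
C1 remainder: {r, q}
C2 remainder: {r, s}
Union (resolvent): {q, r, s}
Resolvent has 3 literal(s).

3


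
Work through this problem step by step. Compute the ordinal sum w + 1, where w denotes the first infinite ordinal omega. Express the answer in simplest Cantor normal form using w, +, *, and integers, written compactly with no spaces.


Compute w + 1.
Ordinal + is associative but NOT commutative; for finite n>0, n + w = w but w + n stays w+n.
w + 1 is already in normal form (a successor ordinal beyond w).
Result = w+1

w+1


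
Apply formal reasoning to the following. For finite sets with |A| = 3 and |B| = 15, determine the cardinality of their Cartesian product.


The Cartesian product A x B contains all ordered pairs (a, b).
|A x B| = |A| * |B| = 3 * 15 = 45

45


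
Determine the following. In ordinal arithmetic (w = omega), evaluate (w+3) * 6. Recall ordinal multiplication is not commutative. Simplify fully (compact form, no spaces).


Compute (w+3) * 6.
Ordinal * is associative and left-distributive over +, but NOT commutative; for finite n>1, n*w = w but w*n stays w*n.
(w+3) * 6 = (w+3) repeated 6 times. Each intermediate +3 is absorbed by the following w; only the last survives: w*6+3.
Result = w*6+3

w*6+3


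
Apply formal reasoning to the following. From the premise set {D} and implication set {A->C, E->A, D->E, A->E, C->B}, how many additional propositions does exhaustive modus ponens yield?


Initial facts: {D}
Apply modus ponens to closure:
  D and D->E  =>  E
  E and E->A  =>  A
  A and A->C  =>  C
  C and C->B  =>  B
Final known: {A, B, C, D, E}
New propositions: {A, B, C, E}
Count = 4

4


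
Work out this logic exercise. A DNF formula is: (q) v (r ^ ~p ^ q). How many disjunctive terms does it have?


A DNF formula is a disjunction of terms (conjunctions).
Terms are separated by v.
Counting the disjuncts: 2 terms.

2


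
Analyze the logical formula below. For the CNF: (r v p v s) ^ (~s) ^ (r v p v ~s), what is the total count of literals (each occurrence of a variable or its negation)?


Counting literals in each clause:
Clause 1: 3 literal(s)
Clause 2: 1 literal(s)
Clause 3: 3 literal(s)
Total = 7

7


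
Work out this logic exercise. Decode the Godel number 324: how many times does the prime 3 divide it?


Factorize 324 by dividing by 3 repeatedly.
Division steps: 3 divides 324 exactly 4 time(s).
Exponent of 3 = 4

4


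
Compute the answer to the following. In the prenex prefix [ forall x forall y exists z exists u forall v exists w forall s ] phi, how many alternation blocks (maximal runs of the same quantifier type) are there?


Quantifier-type sequence: A A E E A E A  (A=forall, E=exists)
Group into maximal same-type runs:
  Ax2 | Ex2 | Ax1 | Ex1 | Ax1
Number of blocks = 5

5


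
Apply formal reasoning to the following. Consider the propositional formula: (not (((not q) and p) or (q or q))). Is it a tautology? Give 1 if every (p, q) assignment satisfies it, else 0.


Check all 4 assignments:
p=0, q=0: 1
p=0, q=1: 0
p=1, q=0: 0
p=1, q=1: 0
Satisfying count = 1/4.
Tautology iff count = 4: no.

0


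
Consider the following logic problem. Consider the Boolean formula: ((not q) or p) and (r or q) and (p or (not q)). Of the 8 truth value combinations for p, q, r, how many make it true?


Evaluate all 8 assignments for p, q, r:
p=0, q=0, r=0: 0
p=0, q=0, r=1: 1
p=0, q=1, r=0: 0
p=0, q=1, r=1: 0
p=1, q=0, r=0: 0
p=1, q=0, r=1: 1
p=1, q=1, r=0: 1
p=1, q=1, r=1: 1
Satisfying count = 4

4


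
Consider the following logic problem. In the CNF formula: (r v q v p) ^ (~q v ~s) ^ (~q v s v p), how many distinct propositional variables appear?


Identify each variable that appears in the formula.
Variables found: p, q, r, s
Count = 4

4


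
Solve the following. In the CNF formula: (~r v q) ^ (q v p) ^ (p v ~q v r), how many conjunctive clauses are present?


A CNF formula is a conjunction of clauses.
Clauses are separated by ^.
Counting the conjuncts: 3 clauses.

3


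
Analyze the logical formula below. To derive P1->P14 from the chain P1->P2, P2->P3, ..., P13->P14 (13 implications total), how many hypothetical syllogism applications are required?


With 13 implications in a chain connecting 14 propositions:
P1->P2, P2->P3, ..., P13->P14
Steps needed = (number of implications) - 1 = 13 - 1 = 12

12


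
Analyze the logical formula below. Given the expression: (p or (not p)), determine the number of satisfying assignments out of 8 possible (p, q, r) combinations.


Check all 8 assignments:
p=0, q=0, r=0: 1
p=0, q=0, r=1: 1
p=0, q=1, r=0: 1
p=0, q=1, r=1: 1
p=1, q=0, r=0: 1
p=1, q=0, r=1: 1
p=1, q=1, r=0: 1
p=1, q=1, r=1: 1
Count of True = 8

8


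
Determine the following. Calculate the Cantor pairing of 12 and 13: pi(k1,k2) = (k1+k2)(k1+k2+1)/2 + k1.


k1 + k2 = 25
(k1+k2)(k1+k2+1)/2 = 25 * 26 / 2 = 325
pi = 325 + 12 = 337

337


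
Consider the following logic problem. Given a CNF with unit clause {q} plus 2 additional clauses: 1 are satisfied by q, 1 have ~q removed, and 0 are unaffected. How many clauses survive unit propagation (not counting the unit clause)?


Satisfied (removed): 1
Shortened (remain): 1
Unchanged (remain): 0
Remaining = 1 + 0 = 1

1


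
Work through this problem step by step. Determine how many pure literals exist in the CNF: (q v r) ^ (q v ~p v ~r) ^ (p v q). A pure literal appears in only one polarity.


Check each variable for pure literal status:
p: mixed (not pure)
q: pure positive
r: mixed (not pure)
Pure literal count = 1

1


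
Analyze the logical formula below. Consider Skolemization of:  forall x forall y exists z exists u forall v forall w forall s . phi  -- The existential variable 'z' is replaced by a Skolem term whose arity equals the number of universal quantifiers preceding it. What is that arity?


Quantifier prefix: forall x forall y exists z exists u forall v forall w forall s
'z' is existentially quantified at position 3.
Universal variables preceding it: x, y
Skolem function arity = 2

2


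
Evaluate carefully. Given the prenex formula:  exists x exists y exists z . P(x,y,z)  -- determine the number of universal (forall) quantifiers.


Quantifier prefix: exists x exists y exists z
Mark each quantifier type:
  E E E
Universal count = 0, Existential count = 3
Asked for universal (forall) quantifiers: 0

0


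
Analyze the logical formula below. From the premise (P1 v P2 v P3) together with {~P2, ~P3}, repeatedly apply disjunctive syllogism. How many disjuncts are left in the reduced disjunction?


Original disjuncts (3): P1, P2, P3
Negated (eliminate): ~P2, ~P3
Remaining disjuncts: P1
Count = 3 - 2 = 1

1


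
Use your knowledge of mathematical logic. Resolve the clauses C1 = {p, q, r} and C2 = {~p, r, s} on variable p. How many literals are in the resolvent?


Remove p from C1 and ~p from C2.
C1 remainder: {q, r}
C2 remainder: {r, s}
Union (resolvent): {q, r, s}
Resolvent has 3 literal(s).

3


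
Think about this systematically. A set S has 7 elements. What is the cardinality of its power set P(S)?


The power set of a set with n elements has 2^n elements.
|P(S)| = 2^7 = 128

128


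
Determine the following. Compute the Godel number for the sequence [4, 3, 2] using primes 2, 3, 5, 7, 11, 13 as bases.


Encode each element as an exponent of the corresponding prime:
  2^4 = 16
  3^3 = 27
  5^2 = 25
Product = 16 * 27 * 25 = 10800

10800


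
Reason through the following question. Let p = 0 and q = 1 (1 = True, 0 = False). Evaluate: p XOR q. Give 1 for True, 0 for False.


p = 0, q = 1
Operation: p XOR q
Evaluate: 0 XOR 1 = 1

1


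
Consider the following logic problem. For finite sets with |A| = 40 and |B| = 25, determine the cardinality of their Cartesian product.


The Cartesian product A x B contains all ordered pairs (a, b).
|A x B| = |A| * |B| = 40 * 25 = 1000

1000


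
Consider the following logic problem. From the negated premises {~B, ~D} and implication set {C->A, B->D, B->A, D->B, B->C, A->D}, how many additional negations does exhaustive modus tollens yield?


Initial negated facts: {~B, ~D}
Apply modus tollens to closure:
  ~D and A->D  =>  ~A
  ~A and C->A  =>  ~C
Final negated: {~A, ~B, ~C, ~D}
New negations: {~A, ~C}
Count = 2

2


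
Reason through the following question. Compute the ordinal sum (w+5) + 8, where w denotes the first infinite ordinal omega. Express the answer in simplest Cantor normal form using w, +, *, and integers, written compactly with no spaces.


Compute (w+5) + 8.
Ordinal + is associative but NOT commutative; for finite n>0, n + w = w but w + n stays w+n.
By associativity: (w+5) + 8 = w + (5+8) = w+13.
Result = w+13

w+13


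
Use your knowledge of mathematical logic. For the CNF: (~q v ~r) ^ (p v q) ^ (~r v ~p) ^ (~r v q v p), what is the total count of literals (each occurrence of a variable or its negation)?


Counting literals in each clause:
Clause 1: 2 literal(s)
Clause 2: 2 literal(s)
Clause 3: 2 literal(s)
Clause 4: 3 literal(s)
Total = 9

9


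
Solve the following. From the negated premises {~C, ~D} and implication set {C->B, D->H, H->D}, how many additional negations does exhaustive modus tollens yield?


Initial negated facts: {~C, ~D}
Apply modus tollens to closure:
  ~D and H->D  =>  ~H
Final negated: {~C, ~D, ~H}
New negations: {~H}
Count = 1

1


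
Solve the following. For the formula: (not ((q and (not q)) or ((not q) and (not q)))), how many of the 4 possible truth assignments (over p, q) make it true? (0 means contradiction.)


Check all 4 assignments:
p=0, q=0: 0
p=0, q=1: 1
p=1, q=0: 0
p=1, q=1: 1
Count of True = 2

2


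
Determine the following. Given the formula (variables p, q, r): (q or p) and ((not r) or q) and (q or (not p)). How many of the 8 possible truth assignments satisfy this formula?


Evaluate all 8 assignments for p, q, r:
p=0, q=0, r=0: 0
p=0, q=0, r=1: 0
p=0, q=1, r=0: 1
p=0, q=1, r=1: 1
p=1, q=0, r=0: 0
p=1, q=0, r=1: 0
p=1, q=1, r=0: 1
p=1, q=1, r=1: 1
Satisfying count = 4

4


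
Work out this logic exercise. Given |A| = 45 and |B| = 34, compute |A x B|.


The Cartesian product A x B contains all ordered pairs (a, b).
|A x B| = |A| * |B| = 45 * 34 = 1530

1530


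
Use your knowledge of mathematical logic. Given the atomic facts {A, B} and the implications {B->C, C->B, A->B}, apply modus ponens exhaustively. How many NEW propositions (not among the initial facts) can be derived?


Initial facts: {A, B}
Apply modus ponens to closure:
  B and B->C  =>  C
Final known: {A, B, C}
New propositions: {C}
Count = 1

1


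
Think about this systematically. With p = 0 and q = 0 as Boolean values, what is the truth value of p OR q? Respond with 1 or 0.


p = 0, q = 0
Operation: p OR q
Evaluate: 0 OR 0 = 0

0


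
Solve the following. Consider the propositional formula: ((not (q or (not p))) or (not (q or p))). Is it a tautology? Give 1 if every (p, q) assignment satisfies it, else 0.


Check all 4 assignments:
p=0, q=0: 1
p=0, q=1: 0
p=1, q=0: 1
p=1, q=1: 0
Satisfying count = 2/4.
Tautology iff count = 4: no.

0


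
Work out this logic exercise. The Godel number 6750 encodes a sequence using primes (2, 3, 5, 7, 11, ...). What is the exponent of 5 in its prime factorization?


Factorize 6750 by dividing by 5 repeatedly.
Division steps: 5 divides 6750 exactly 3 time(s).
Exponent of 5 = 3

3
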